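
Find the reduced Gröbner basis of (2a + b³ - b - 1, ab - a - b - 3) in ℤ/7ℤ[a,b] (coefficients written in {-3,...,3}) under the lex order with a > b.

G = {a - 3b³ + 3b + 3, b⁴ - b³ - b² + 2b}

f_1 = 2a + b³ - b - 1, LT = a.
f_2 = ab - a - b - 3, LT = ab.

S(f_1,f_2): lcm = ab. S = a - 3b⁴ + 3b² - 3b + 3.
  leading term a: subtract (-3)·f_1 from a - 3b⁴ + 3b² - 3b + 3 → -3b⁴ + 3b³ + 3b² + b
  leading term b⁴: no divisor's leading term divides it; move -3b⁴ to the remainder.
  leading term b³: no divisor's leading term divides it; move 3b³ to the remainder.
  leading term b²: no divisor's leading term divides it; move 3b² to the remainder.
  leading term b: no divisor's leading term divides it; move b to the remainder.
  remainder -3b⁴ + 3b³ + 3b² + b ≠ 0; add g_3 = -3b⁴ + 3b³ + 3b² + b to the basis.

The other S-polynomials (S(f_1,g_3), S(f_2,g_3)) all reduce to 0 modulo the current basis, so we have a Gröbner basis.
Inter-reduce: drop elements whose leading term is divisible by another's, tail-reduce, and make monic.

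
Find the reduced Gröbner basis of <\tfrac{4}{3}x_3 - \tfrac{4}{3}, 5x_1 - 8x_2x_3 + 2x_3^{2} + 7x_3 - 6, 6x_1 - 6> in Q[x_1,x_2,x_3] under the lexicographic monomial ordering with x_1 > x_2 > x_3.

f_1 = \tfrac{4}{3}x_3 - \tfrac{4}{3}, LT = x_3.
f_2 = 5x_1 - 8x_2x_3 + 2x_3^{2} + 7x_3 - 6, LT = x_1.
f_3 = 6x_1 - 6, LT = x_1.

S(f_2,f_3): lcm = x_1. S = -\tfrac{8}{5}x_2x_3 + \tfrac{2}{5}x_3^{2} + \tfrac{7}{5}x_3 - \tfrac{1}{5}.
  leading term x_2x_3: subtract (-\tfrac{6}{5}x_2)·f_1 from -\tfrac{8}{5}x_2x_3 + \tfrac{2}{5}x_3^{2} + \tfrac{7}{5}x_3 - \tfrac{1}{5} → -\tfrac{8}{5}x_2 + \tfrac{2}{5}x_3^{2} + \tfrac{7}{5}x_3 - \tfrac{1}{5}
  leading term x_2: no divisor's leading term divides it; move -\tfrac{8}{5}x_2 to the remainder.
  leading term x_3^{2}: subtract (\tfrac{3}{10}x_3)·f_1 from \tfrac{2}{5}x_3^{2} + \tfrac{7}{5}x_3 - \tfrac{1}{5} → \tfrac{9}{5}x_3 - \tfrac{1}{5}
  leading term x_3: subtract (\tfrac{27}{20})·f_1 from \tfrac{9}{5}x_3 - \tfrac{1}{5} → \tfrac{8}{5}
  leading term 1: no divisor's leading term divides it; move \tfrac{8}{5} to the remainder.
  remainder -\tfrac{8}{5}x_2 + \tfrac{8}{5} ≠ 0; add g_4 = -\tfrac{8}{5}x_2 + \tfrac{8}{5} to the basis.

The other S-polynomials (S(f_1,f_2), S(f_1,f_3), S(f_1,g_4), S(f_2,g_4), S(f_3,g_4)) all reduce to 0 modulo the current basis, so we have a Gröbner basis.
Inter-reduce: drop elements whose leading term is divisible by another's, tail-reduce, and make monic.

G = {x_1 - 1, x_2 - 1, x_3 - 1}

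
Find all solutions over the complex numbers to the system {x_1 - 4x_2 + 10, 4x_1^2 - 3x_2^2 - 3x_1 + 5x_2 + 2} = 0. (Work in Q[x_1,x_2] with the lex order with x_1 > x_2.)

Compute a lex Gröbner basis by Buchberger's algorithm.
f_1 = x_1 - 4x_2 + 10, LT = x_1.
f_2 = 4x_1^2 - 3x_1 - 3x_2^2 + 5x_2 + 2, LT = x_1^2.

S(f_1,f_2): lcm = x_1^2. S = -4x_1x_2 + 43/4x_1 + 3/4x_2^2 - 5/4x_2 - 1/2.
  leading term x_1x_2: subtract (-4x_2)·f_1 from -4x_1x_2 + 43/4x_1 + 3/4x_2^2 - 5/4x_2 - 1/2 → 43/4x_1 - 61/4x_2^2 + 155/4x_2 - 1/2
  leading term x_1: subtract (43/4)·f_1 from 43/4x_1 - 61/4x_2^2 + 155/4x_2 - 1/2 → -61/4x_2^2 + 327/4x_2 - 108
  leading term x_2^2: no divisor's leading term divides it; move -61/4x_2^2 to the remainder.
  leading term x_2: no divisor's leading term divides it; move 327/4x_2 to the remainder.
  leading term 1: no divisor's leading term divides it; move -108 to the remainder.
  remainder -61/4x_2^2 + 327/4x_2 - 108 ≠ 0; add h_3 = -61/4x_2^2 + 327/4x_2 - 108 to the basis.

The other S-polynomials (S(f_1,h_3), S(f_2,h_3)) all reduce to 0 modulo the current basis, so we have a Gröbner basis.
Inter-reduce: drop elements whose leading term is divisible by another's, tail-reduce, and make monic.
Reduced Gröbner basis: {x_1 - 4x_2 + 10, x_2^2 - 327/61x_2 + 432/61}.

From the last basis element, x_2^2 - 327/61x_2 + 432/61 = 0, so x_2 takes values in {144/61, 3}. Each choice, substituted upward through the basis, yields the corresponding point(s) of the solution set.
  x_2 = 144/61: the earlier basis element becomes x_1 + 34/61 = 0, giving x_1 = -34/61 — point (-34/61, 144/61).
  x_2 = 3: the earlier basis element becomes x_1 - 2 = 0, giving x_1 = 2 — point (2, 3).

{(-34/61, 144/61), (2, 3)}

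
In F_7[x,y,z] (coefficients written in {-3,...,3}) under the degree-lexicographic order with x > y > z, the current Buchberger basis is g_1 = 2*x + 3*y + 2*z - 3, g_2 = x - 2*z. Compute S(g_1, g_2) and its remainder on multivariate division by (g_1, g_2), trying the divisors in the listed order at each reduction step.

lcm(LM(g_1), LM(g_2)) = x.
S = (lcm/LT(g_1))·g_1 − (lcm/LT(g_2))·g_2 = -2*y + 3*z + 2.
Reduce S modulo (g_1, g_2) in that order:
  leading term y: no divisor's leading term divides it; move -2*y to the remainder.
  leading term z: no divisor's leading term divides it; move 3*z to the remainder.
  leading term 1: no divisor's leading term divides it; move 2 to the remainder.
The remainder -2*y + 3*z + 2 is nonzero, so it would be added as the next basis element.
This is the inner loop of Buchberger's algorithm — each nonzero remainder becomes a new basis element.

S(g_1, g_2) = -2*y + 3*z + 2; remainder on division = -2*y + 3*z + 2.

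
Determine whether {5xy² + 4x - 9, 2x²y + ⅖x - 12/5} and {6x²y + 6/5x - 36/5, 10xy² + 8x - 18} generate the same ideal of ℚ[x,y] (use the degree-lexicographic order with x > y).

Yes, the ideals are equal.

Two ideals are equal iff their reduced Gröbner bases coincide (the reduced basis is unique for a fixed ordering).
Buchberger on the first generating set:
f_1 = 5xy² + 4x - 9, LT = xy².
f_2 = 2x²y + ⅖x - 12/5, LT = x²y.

S(f_1,f_2): lcm = x²y². S = ⅘x² - ⅕xy - 9/5x + 6/5y.
  leading term x²: no divisor's leading term divides it; move ⅘x² to the remainder.
  leading term xy: no divisor's leading term divides it; move -⅕xy to the remainder.
  leading term x: no divisor's leading term divides it; move -9/5x to the remainder.
  leading term y: no divisor's leading term divides it; move 6/5y to the remainder.
  remainder ⅘x² - ⅕xy - 9/5x + 6/5y ≠ 0; add g_3 = ⅘x² - ⅕xy - 9/5x + 6/5y to the basis.

S(f_1,g_3): lcm = x²y². S = ¼xy³ + 9/4xy² - 3/2y³ + ⅘x² - 9/5x.
  leading term xy³: subtract (1/20y)·f_1 from ¼xy³ + 9/4xy² - 3/2y³ + ⅘x² - 9/5x → 9/4xy² - 3/2y³ + ⅘x² - ⅕xy - 9/5x + 9/20y
  leading term xy²: subtract (9/20)·f_1 from 9/4xy² - 3/2y³ + ⅘x² - ⅕xy - 9/5x + 9/20y → -3/2y³ + ⅘x² - ⅕xy - 18/5x + 9/20y + 81/20
  leading term y³: no divisor's leading term divides it; move -3/2y³ to the remainder.
  leading term x²: subtract (1)·g_3 from ⅘x² - ⅕xy - 18/5x + 9/20y + 81/20 → -9/5x - ¾y + 81/20
  leading term x: no divisor's leading term divides it; move -9/5x to the remainder.
  leading term y: no divisor's leading term divides it; move -¾y to the remainder.
  leading term 1: no divisor's leading term divides it; move 81/20 to the remainder.
  remainder -3/2y³ - 9/5x - ¾y + 81/20 ≠ 0; add g_4 = -3/2y³ - 9/5x - ¾y + 81/20 to the basis.

S(f_2,g_3): lcm = x²y. S = ¼xy² + 9/4xy - 3/2y² + ⅕x - 6/5.
  leading term xy²: subtract (1/20)·f_1 from ¼xy² + 9/4xy - 3/2y² + ⅕x - 6/5 → 9/4xy - 3/2y² - ¾
  leading term xy: no divisor's leading term divides it; move 9/4xy to the remainder.
  leading term y²: no divisor's leading term divides it; move -3/2y² to the remainder.
  leading term 1: no divisor's leading term divides it; move -¾ to the remainder.
  remainder 9/4xy - 3/2y² - ¾ ≠ 0; add g_5 = 9/4xy - 3/2y² - ¾ to the basis.

The other S-polynomials (S(f_1,g_4), S(f_2,g_4), S(g_3,g_4), S(f_1,g_5), S(f_2,g_5), S(g_3,g_5), S(g_4,g_5)) all reduce to 0 modulo the current basis, so we have a Gröbner basis.
Inter-reduce: drop elements whose leading term is divisible by another's, tail-reduce, and make monic.
Reduced Gröbner basis: {y³ + 6/5x + ½y - 27/10, x² - ⅙y² - 9/4x + 3/2y - 1/12, xy - ⅔y² - ⅓}.

Buchberger on the second generating set:
h_1 = 6x²y + 6/5x - 36/5, LT = x²y.
h_2 = 10xy² + 8x - 18, LT = xy².

S(h_1,h_2): lcm = x²y². S = -⅘x² + ⅕xy + 9/5x - 6/5y.
  leading term x²: no divisor's leading term divides it; move -⅘x² to the remainder.
  leading term xy: no divisor's leading term divides it; move ⅕xy to the remainder.
  leading term x: no divisor's leading term divides it; move 9/5x to the remainder.
  leading term y: no divisor's leading term divides it; move -6/5y to the remainder.
  remainder -⅘x² + ⅕xy + 9/5x - 6/5y ≠ 0; add k_3 = -⅘x² + ⅕xy + 9/5x - 6/5y to the basis.

S(h_1,k_3): lcm = x²y. S = ¼xy² + 9/4xy - 3/2y² + ⅕x - 6/5.
  leading term xy²: subtract (1/40)·h_2 from ¼xy² + 9/4xy - 3/2y² + ⅕x - 6/5 → 9/4xy - 3/2y² - ¾
  leading term xy: no divisor's leading term divides it; move 9/4xy to the remainder.
  leading term y²: no divisor's leading term divides it; move -3/2y² to the remainder.
  leading term 1: no divisor's leading term divides it; move -¾ to the remainder.
  remainder 9/4xy - 3/2y² - ¾ ≠ 0; add k_4 = 9/4xy - 3/2y² - ¾ to the basis.

S(h_2,k_3): lcm = x²y². S = ¼xy³ + 9/4xy² - 3/2y³ + ⅘x² - 9/5x.
  leading term xy³: subtract (1/40y)·h_2 from ¼xy³ + 9/4xy² - 3/2y³ + ⅘x² - 9/5x → 9/4xy² - 3/2y³ + ⅘x² - ⅕xy - 9/5x + 9/20y
  leading term xy²: subtract (9/40)·h_2 from 9/4xy² - 3/2y³ + ⅘x² - ⅕xy - 9/5x + 9/20y → -3/2y³ + ⅘x² - ⅕xy - 18/5x + 9/20y + 81/20
  leading term y³: no divisor's leading term divides it; move -3/2y³ to the remainder.
  leading term x²: subtract (-1)·k_3 from ⅘x² - ⅕xy - 18/5x + 9/20y + 81/20 → -9/5x - ¾y + 81/20
  leading term x: no divisor's leading term divides it; move -9/5x to the remainder.
  leading term y: no divisor's leading term divides it; move -¾y to the remainder.
  leading term 1: no divisor's leading term divides it; move 81/20 to the remainder.
  remainder -3/2y³ - 9/5x - ¾y + 81/20 ≠ 0; add k_5 = -3/2y³ - 9/5x - ¾y + 81/20 to the basis.

The other S-polynomials (S(h_1,k_4), S(h_2,k_4), S(k_3,k_4), S(h_1,k_5), S(h_2,k_5), S(k_3,k_5), S(k_4,k_5)) all reduce to 0 modulo the current basis, so we have a Gröbner basis.
Inter-reduce: drop elements whose leading term is divisible by another's, tail-reduce, and make monic.
Reduced Gröbner basis: {y³ + 6/5x + ½y - 27/10, x² - ⅙y² - 9/4x + 3/2y - 1/12, xy - ⅔y² - ⅓}.

The two bases agree; hence the ideals are identical.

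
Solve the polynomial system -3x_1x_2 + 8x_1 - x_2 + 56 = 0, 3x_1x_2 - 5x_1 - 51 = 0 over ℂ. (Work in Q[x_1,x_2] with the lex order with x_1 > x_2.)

{(-3, -4), (17/9, 32/3)}

Compute a lex Gröbner basis by Buchberger's algorithm.
f_1 = -3x_1x_2 + 8x_1 - x_2 + 56, LT = x_1x_2.
f_2 = 3x_1x_2 - 5x_1 - 51, LT = x_1x_2.

S(f_1,f_2): lcm = x_1x_2. S = -x_1 + 1/3x_2 - 5/3.
  leading term x_1: no divisor's leading term divides it; move -x_1 to the remainder.
  leading term x_2: no divisor's leading term divides it; move 1/3x_2 to the remainder.
  leading term 1: no divisor's leading term divides it; move -5/3 to the remainder.
  remainder -x_1 + 1/3x_2 - 5/3 ≠ 0; add h_3 = -x_1 + 1/3x_2 - 5/3 to the basis.

S(f_1,h_3): lcm = x_1x_2. S = -8/3x_1 + 1/3x_2^2 - 4/3x_2 - 56/3.
  leading term x_1: subtract (8/3)·h_3 from -8/3x_1 + 1/3x_2^2 - 4/3x_2 - 56/3 → 1/3x_2^2 - 20/9x_2 - 128/9
  leading term x_2^2: no divisor's leading term divides it; move 1/3x_2^2 to the remainder.
  leading term x_2: no divisor's leading term divides it; move -20/9x_2 to the remainder.
  leading term 1: no divisor's leading term divides it; move -128/9 to the remainder.
  remainder 1/3x_2^2 - 20/9x_2 - 128/9 ≠ 0; add h_4 = 1/3x_2^2 - 20/9x_2 - 128/9 to the basis.

The other S-polynomials (S(f_2,h_3), S(f_1,h_4), S(f_2,h_4), S(h_3,h_4)) all reduce to 0 modulo the current basis, so we have a Gröbner basis.
Inter-reduce: drop elements whose leading term is divisible by another's, tail-reduce, and make monic.
Reduced Gröbner basis: {x_1 - 1/3x_2 + 5/3, x_2^2 - 20/3x_2 - 128/3}.

From the last basis element, x_2^2 - 20/3x_2 - 128/3 = 0, so x_2 takes values in {-4, 32/3}. Each choice, substituted upward through the basis, yields the corresponding point(s) of the solution set.
  x_2 = -4: the earlier basis element becomes x_1 + 3 = 0, giving x_1 = -3 — point (-3, -4).
  x_2 = 32/3: the earlier basis element becomes x_1 - 17/9 = 0, giving x_1 = 17/9 — point (17/9, 32/3).
Check: every point annihilates each of the original generators.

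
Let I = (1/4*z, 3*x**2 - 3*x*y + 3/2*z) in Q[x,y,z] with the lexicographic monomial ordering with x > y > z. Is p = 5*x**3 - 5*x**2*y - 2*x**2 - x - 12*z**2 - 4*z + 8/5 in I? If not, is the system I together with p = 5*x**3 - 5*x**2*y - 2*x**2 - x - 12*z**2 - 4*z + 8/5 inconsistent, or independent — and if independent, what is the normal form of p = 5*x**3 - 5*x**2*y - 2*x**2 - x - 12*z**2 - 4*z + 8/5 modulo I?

5*x**3 - 5*x**2*y - 2*x**2 - x - 12*z**2 - 4*z + 8/5 is independent of I; its normal form modulo I is -2*x*y - x + 8/5.

First compute the reduced Gröbner basis of I by Buchberger's algorithm.
f_1 = 1/4*z, LT = z.
f_2 = 3*x**2 - 3*x*y + 3/2*z, LT = x**2.

The S-polynomials (S(f_1,f_2)) all reduce to 0 modulo the current basis, so we have a Gröbner basis.
Inter-reduce: drop elements whose leading term is divisible by another's, tail-reduce, and make monic.
Reduced Gröbner basis: {x**2 - x*y, z}.
Label its elements g_1 = x**2 - x*y, g_2 = z.

Reduce p = 5*x**3 - 5*x**2*y - 2*x**2 - x - 12*z**2 - 4*z + 8/5 modulo G:
  leading term x**3: subtract (5*x)·g_1 from 5*x**3 - 5*x**2*y - 2*x**2 - x - 12*z**2 - 4*z + 8/5 → -2*x**2 - x - 12*z**2 - 4*z + 8/5
  leading term x**2: subtract (-2)·g_1 from -2*x**2 - x - 12*z**2 - 4*z + 8/5 → -2*x*y - x - 12*z**2 - 4*z + 8/5
  leading term x*y: no divisor's leading term divides it; move -2*x*y to the remainder.
  leading term x: no divisor's leading term divides it; move -x to the remainder.
  leading term z**2: subtract (-12*z)·g_2 from -12*z**2 - 4*z + 8/5 → -4*z + 8/5
  leading term z: subtract (-4)·g_2 from -4*z + 8/5 → 8/5
  leading term 1: no divisor's leading term divides it; move 8/5 to the remainder.
  normal form = -2*x*y - x + 8/5.
The normal form is nonzero, so p ∉ I. Since p minus its normal form lies in I, I + (p) = I + (r) where r = -2*x*y - x + 8/5; decide whether this ideal is the whole ring.
Run Buchberger on G together with r (pairs among the g_i already reduce to 0 since G is a Gröbner basis):
g_1 = x**2 - x*y, LT = x**2.
g_2 = z, LT = z.
r = -2*x*y - x + 8/5, LT = x*y.

S(g_1,r): lcm = x**2*y. S = -1/2*x**2 - x*y**2 + 4/5*x.
  leading term x**2: subtract (-1/2)·g_1 from -1/2*x**2 - x*y**2 + 4/5*x → -x*y**2 - 1/2*x*y + 4/5*x
  leading term x*y**2: subtract (1/2*y)·r from -x*y**2 - 1/2*x*y + 4/5*x → 4/5*x - 4/5*y
  leading term x: no divisor's leading term divides it; move 4/5*x to the remainder.
  leading term y: no divisor's leading term divides it; move -4/5*y to the remainder.
  remainder 4/5*x - 4/5*y ≠ 0; add m_4 = 4/5*x - 4/5*y to the basis.

S(r,m_4): lcm = x*y. S = 1/2*x + y**2 - 4/5.
  leading term x: subtract (5/8)·m_4 from 1/2*x + y**2 - 4/5 → y**2 + 1/2*y - 4/5
  leading term y**2: no divisor's leading term divides it; move y**2 to the remainder.
  leading term y: no divisor's leading term divides it; move 1/2*y to the remainder.
  leading term 1: no divisor's leading term divides it; move -4/5 to the remainder.
  remainder y**2 + 1/2*y - 4/5 ≠ 0; add m_5 = y**2 + 1/2*y - 4/5 to the basis.

The other S-polynomials (S(g_1,g_2), S(g_2,r), S(g_1,m_4), S(g_2,m_4), S(g_1,m_5), S(g_2,m_5), S(r,m_5), S(m_4,m_5)) all reduce to 0 modulo the current basis, so we have a Gröbner basis.
Inter-reduce: drop elements whose leading term is divisible by another's, tail-reduce, and make monic.
Reduced Gröbner basis: {x - y, y**2 + 1/2*y - 4/5, z}.
The reduced Gröbner basis of I + (p) is {x - y, y**2 + 1/2*y - 4/5, z} ≠ {1}, a proper ideal, so the enlarged system stays consistent: p is independent of I, with normal form -2*x*y - x + 8/5.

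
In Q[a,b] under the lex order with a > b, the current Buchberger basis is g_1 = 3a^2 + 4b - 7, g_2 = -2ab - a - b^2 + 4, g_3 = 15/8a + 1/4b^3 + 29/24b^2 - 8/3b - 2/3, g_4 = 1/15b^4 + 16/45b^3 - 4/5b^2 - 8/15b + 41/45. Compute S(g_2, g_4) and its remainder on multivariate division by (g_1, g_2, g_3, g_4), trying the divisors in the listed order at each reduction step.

S(g_2, g_4) = -29/6ab^3 + 12ab^2 + 8ab - 41/3a + 1/2b^5 - 2b^3; remainder on division = 0.

lcm(LM(g_2), LM(g_4)) = ab^4.
S = (lcm/LT(g_2))·g_2 − (lcm/LT(g_4))·g_4 = -29/6ab^3 + 12ab^2 + 8ab - 41/3a + 1/2b^5 - 2b^3.
Reduce S modulo (g_1, g_2, g_3, g_4) in that order:
  leading term ab^3: subtract (29/12b^2)·g_2 from -29/6ab^3 + 12ab^2 + 8ab - 41/3a + 1/2b^5 - 2b^3 → 173/12ab^2 + 8ab - 41/3a + 1/2b^5 + 29/12b^4 - 2b^3 - 29/3b^2
  leading term ab^2: subtract (-173/24b)·g_2 from 173/12ab^2 + 8ab - 41/3a + 1/2b^5 + 29/12b^4 - 2b^3 - 29/3b^2 → 19/24ab - 41/3a + 1/2b^5 + 29/12b^4 - 221/24b^3 - 29/3b^2 + 173/6b
  leading term ab: subtract (-19/48)·g_2 from 19/24ab - 41/3a + 1/2b^5 + 29/12b^4 - 221/24b^3 - 29/3b^2 + 173/6b → -225/16a + 1/2b^5 + 29/12b^4 - 221/24b^3 - 161/16b^2 + 173/6b + 19/12
  leading term a: subtract (-15/2)·g_3 from -225/16a + 1/2b^5 + 29/12b^4 - 221/24b^3 - 161/16b^2 + 173/6b + 19/12 → 1/2b^5 + 29/12b^4 - 22/3b^3 - b^2 + 53/6b - 41/12
  leading term b^5: subtract (15/2b)·g_4 from 1/2b^5 + 29/12b^4 - 22/3b^3 - b^2 + 53/6b - 41/12 → -1/4b^4 - 4/3b^3 + 3b^2 + 2b - 41/12
  leading term b^4: subtract (-15/4)·g_4 from -1/4b^4 - 4/3b^3 + 3b^2 + 2b - 41/12 → 0
The remainder is 0, so this S-polynomial contributes no new basis element.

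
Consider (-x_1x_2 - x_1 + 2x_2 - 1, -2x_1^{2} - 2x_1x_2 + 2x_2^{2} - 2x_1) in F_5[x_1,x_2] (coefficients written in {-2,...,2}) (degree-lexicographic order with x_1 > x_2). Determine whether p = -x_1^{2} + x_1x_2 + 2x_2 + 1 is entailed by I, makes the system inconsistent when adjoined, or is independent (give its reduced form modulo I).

First compute the reduced Gröbner basis of I by Buchberger's algorithm.
f_1 = -x_1x_2 - x_1 + 2x_2 - 1, LT = x_1x_2.
f_2 = -2x_1^{2} - 2x_1x_2 + 2x_2^{2} - 2x_1, LT = x_1^{2}.

S(f_1,f_2): lcm = x_1^{2}x_2. S = -x_1x_2^{2} + x_2^{3} + x_1^{2} + 2x_1x_2 + x_1.
  leading term x_1x_2^{2}: subtract (x_2)·f_1 from -x_1x_2^{2} + x_2^{3} + x_1^{2} + 2x_1x_2 + x_1 → x_2^{3} + x_1^{2} - 2x_1x_2 - 2x_2^{2} + x_1 + x_2
  leading term x_2^{3}: no divisor's leading term divides it; move x_2^{3} to the remainder.
  leading term x_1^{2}: subtract (2)·f_2 from x_1^{2} - 2x_1x_2 - 2x_2^{2} + x_1 + x_2 → 2x_1x_2 - x_2^{2} + x_2
  leading term x_1x_2: subtract (-2)·f_1 from 2x_1x_2 - x_2^{2} + x_2 → -x_2^{2} - 2x_1 - 2
  leading term x_2^{2}: no divisor's leading term divides it; move -x_2^{2} to the remainder.
  leading term x_1: no divisor's leading term divides it; move -2x_1 to the remainder.
  leading term 1: no divisor's leading term divides it; move -2 to the remainder.
  remainder x_2^{3} - x_2^{2} - 2x_1 - 2 ≠ 0; add h_3 = x_2^{3} - x_2^{2} - 2x_1 - 2 to the basis.

The other S-polynomials (S(f_1,h_3), S(f_2,h_3)) all reduce to 0 modulo the current basis, so we have a Gröbner basis.
Inter-reduce: drop elements whose leading term is divisible by another's, tail-reduce, and make monic.
Reduced Gröbner basis: {x_2^{3} - x_2^{2} - 2x_1 - 2, x_1^{2} - x_2^{2} + 2x_2 - 1, x_1x_2 + x_1 - 2x_2 + 1}.
Label its elements g_1 = x_2^{3} - x_2^{2} - 2x_1 - 2, g_2 = x_1^{2} - x_2^{2} + 2x_2 - 1, g_3 = x_1x_2 + x_1 - 2x_2 + 1.

Reduce p = -x_1^{2} + x_1x_2 + 2x_2 + 1 modulo G:
  leading term x_1^{2}: subtract (-1)·g_2 from -x_1^{2} + x_1x_2 + 2x_2 + 1 → x_1x_2 - x_2^{2} - x_2
  leading term x_1x_2: subtract (1)·g_3 from x_1x_2 - x_2^{2} - x_2 → -x_2^{2} - x_1 + x_2 - 1
  leading term x_2^{2}: no divisor's leading term divides it; move -x_2^{2} to the remainder.
  leading term x_1: no divisor's leading term divides it; move -x_1 to the remainder.
  leading term x_2: no divisor's leading term divides it; move x_2 to the remainder.
  leading term 1: no divisor's leading term divides it; move -1 to the remainder.
  normal form = -x_2^{2} - x_1 + x_2 - 1.
The normal form is nonzero, so p ∉ I. Since p minus its normal form lies in I, I + (p) = I + (r) where r = -x_2^{2} - x_1 + x_2 - 1; decide whether this ideal is the whole ring.
Run Buchberger on G together with r (pairs among the g_i already reduce to 0 since G is a Gröbner basis):
g_1 = x_2^{3} - x_2^{2} - 2x_1 - 2, LT = x_2^{3}.
g_2 = x_1^{2} - x_2^{2} + 2x_2 - 1, LT = x_1^{2}.
g_3 = x_1x_2 + x_1 - 2x_2 + 1, LT = x_1x_2.
r = -x_2^{2} - x_1 + x_2 - 1, LT = x_2^{2}.

S(g_1,r): lcm = x_2^{3}. S = -x_1x_2 - 2x_1 - x_2 - 2.
  leading term x_1x_2: subtract (-1)·g_3 from -x_1x_2 - 2x_1 - x_2 - 2 → -x_1 + 2x_2 - 1
  leading term x_1: no divisor's leading term divides it; move -x_1 to the remainder.
  leading term x_2: no divisor's leading term divides it; move 2x_2 to the remainder.
  leading term 1: no divisor's leading term divides it; move -1 to the remainder.
  remainder -x_1 + 2x_2 - 1 ≠ 0; add m_5 = -x_1 + 2x_2 - 1 to the basis.

S(g_3,r): lcm = x_1x_2^{2}. S = -x_1^{2} + 2x_1x_2 - 2x_2^{2} - x_1 + x_2.
  leading term x_1^{2}: subtract (-1)·g_2 from -x_1^{2} + 2x_1x_2 - 2x_2^{2} - x_1 + x_2 → 2x_1x_2 + 2x_2^{2} - x_1 - 2x_2 - 1
  leading term x_1x_2: subtract (2)·g_3 from 2x_1x_2 + 2x_2^{2} - x_1 - 2x_2 - 1 → 2x_2^{2} + 2x_1 + 2x_2 + 2
  leading term x_2^{2}: subtract (-2)·r from 2x_2^{2} + 2x_1 + 2x_2 + 2 → -x_2
  leading term x_2: no divisor's leading term divides it; move -x_2 to the remainder.
  remainder -x_2 ≠ 0; add m_6 = -x_2 to the basis.

The other S-polynomials (S(g_1,g_2), S(g_1,g_3), S(g_2,g_3), S(g_2,r), S(g_1,m_5), S(g_2,m_5), S(g_3,m_5), S(r,m_5), S(g_1,m_6), S(g_2,m_6), S(g_3,m_6), S(r,m_6), S(m_5,m_6)) all reduce to 0 modulo the current basis, so we have a Gröbner basis.
Inter-reduce: drop elements whose leading term is divisible by another's, tail-reduce, and make monic.
Reduced Gröbner basis: {x_1 + 1, x_2}.
The reduced Gröbner basis of I + (p) is {x_1 + 1, x_2} ≠ {1}, a proper ideal, so the enlarged system stays consistent: p is independent of I, with normal form -x_2^{2} - x_1 + x_2 - 1.

-x_1^{2} + x_1x_2 + 2x_2 + 1 is independent of I; its normal form modulo I is -x_2^{2} - x_1 + x_2 - 1.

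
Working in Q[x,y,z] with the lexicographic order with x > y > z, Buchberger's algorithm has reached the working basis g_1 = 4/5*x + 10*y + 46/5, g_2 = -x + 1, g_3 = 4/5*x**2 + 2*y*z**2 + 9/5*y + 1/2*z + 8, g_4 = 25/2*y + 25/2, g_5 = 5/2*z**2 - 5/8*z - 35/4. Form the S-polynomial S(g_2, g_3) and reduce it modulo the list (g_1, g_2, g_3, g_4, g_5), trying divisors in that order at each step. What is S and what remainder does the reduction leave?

lcm(LM(g_2), LM(g_3)) = x**2.
S = (lcm/LT(g_2))·g_2 − (lcm/LT(g_3))·g_3 = -x - 5/2*y*z**2 - 9/4*y - 5/8*z - 10.
Reduce S modulo (g_1, g_2, g_3, g_4, g_5) in that order:
  leading term x: subtract (-5/4)·g_1 from -x - 5/2*y*z**2 - 9/4*y - 5/8*z - 10 → -5/2*y*z**2 + 41/4*y - 5/8*z + 3/2
  leading term y*z**2: subtract (-1/5*z**2)·g_4 from -5/2*y*z**2 + 41/4*y - 5/8*z + 3/2 → 41/4*y + 5/2*z**2 - 5/8*z + 3/2
  leading term y: subtract (41/50)·g_4 from 41/4*y + 5/2*z**2 - 5/8*z + 3/2 → 5/2*z**2 - 5/8*z - 35/4
  leading term z**2: subtract (1)·g_5 from 5/2*z**2 - 5/8*z - 35/4 → 0
The remainder is 0, so this S-polynomial contributes no new basis element.
This is the inner loop of Buchberger's algorithm — each nonzero remainder becomes a new basis element.

S(g_2, g_3) = -x - 5/2*y*z**2 - 9/4*y - 5/8*z - 10; remainder on division = 0.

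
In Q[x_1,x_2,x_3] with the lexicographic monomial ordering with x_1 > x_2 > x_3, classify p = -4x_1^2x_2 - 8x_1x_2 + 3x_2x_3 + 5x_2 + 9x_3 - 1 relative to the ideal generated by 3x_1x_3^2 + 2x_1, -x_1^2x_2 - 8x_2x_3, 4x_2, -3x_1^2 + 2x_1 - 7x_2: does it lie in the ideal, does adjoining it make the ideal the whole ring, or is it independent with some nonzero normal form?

First compute the reduced Gröbner basis of I by Buchberger's algorithm.
f_1 = 3x_1x_3^2 + 2x_1, LT = x_1x_3^2.
f_2 = -x_1^2x_2 - 8x_2x_3, LT = x_1^2x_2.
f_3 = 4x_2, LT = x_2.
f_4 = -3x_1^2 + 2x_1 - 7x_2, LT = x_1^2.

S(f_1,f_2): lcm = x_1^2x_2x_3^2. S = 2/3x_1^2x_2 - 8x_2x_3^3.
  leading term x_1^2x_2: subtract (-2/3)·f_2 from 2/3x_1^2x_2 - 8x_2x_3^3 → -8x_2x_3^3 - 16/3x_2x_3
  leading term x_2x_3^3: subtract (-2x_3^3)·f_3 from -8x_2x_3^3 - 16/3x_2x_3 → -16/3x_2x_3
  leading term x_2x_3: subtract (-4/3x_3)·f_3 from -16/3x_2x_3 → 0
  remainder 0.

S(f_1,f_3): leading monomials are coprime, so the S-polynomial reduces to 0 (Buchberger's first criterion).
S(f_1,f_4): lcm = x_1^2x_3^2. S = 2/3x_1^2 + 2/3x_1x_3^2 - 7/3x_2x_3^2.
  leading term x_1^2: subtract (-2/9)·f_4 from 2/3x_1^2 + 2/3x_1x_3^2 - 7/3x_2x_3^2 → 2/3x_1x_3^2 + 4/9x_1 - 7/3x_2x_3^2 - 14/9x_2
  leading term x_1x_3^2: subtract (2/9)·f_1 from 2/3x_1x_3^2 + 4/9x_1 - 7/3x_2x_3^2 - 14/9x_2 → -7/3x_2x_3^2 - 14/9x_2
  leading term x_2x_3^2: subtract (-7/12x_3^2)·f_3 from -7/3x_2x_3^2 - 14/9x_2 → -14/9x_2
  leading term x_2: subtract (-7/18)·f_3 from -14/9x_2 → 0
  remainder 0.

S(f_2,f_3): lcm = x_1^2x_2. S = 8x_2x_3.
  leading term x_2x_3: subtract (2x_3)·f_3 from 8x_2x_3 → 0
  remainder 0.

S(f_2,f_4): lcm = x_1^2x_2. S = 2/3x_1x_2 - 7/3x_2^2 + 8x_2x_3.
  leading term x_1x_2: subtract (1/6x_1)·f_3 from 2/3x_1x_2 - 7/3x_2^2 + 8x_2x_3 → -7/3x_2^2 + 8x_2x_3
  leading term x_2^2: subtract (-7/12x_2)·f_3 from -7/3x_2^2 + 8x_2x_3 → 8x_2x_3
  leading term x_2x_3: subtract (2x_3)·f_3 from 8x_2x_3 → 0
  remainder 0.

S(f_3,f_4): leading monomials are coprime, so the S-polynomial reduces to 0 (Buchberger's first criterion).
Every S-polynomial of the final basis reduces to 0, so we have a Gröbner basis.
Inter-reduce: drop elements whose leading term is divisible by another's, tail-reduce, and make monic.
Reduced Gröbner basis: {x_1^2 - 2/3x_1, x_1x_3^2 + 2/3x_1, x_2}.
Label its elements g_1 = x_1^2 - 2/3x_1, g_2 = x_1x_3^2 + 2/3x_1, g_3 = x_2.

Reduce p = -4x_1^2x_2 - 8x_1x_2 + 3x_2x_3 + 5x_2 + 9x_3 - 1 modulo G:
  leading term x_1^2x_2: subtract (-4x_2)·g_1 from -4x_1^2x_2 - 8x_1x_2 + 3x_2x_3 + 5x_2 + 9x_3 - 1 → -32/3x_1x_2 + 3x_2x_3 + 5x_2 + 9x_3 - 1
  leading term x_1x_2: subtract (-32/3x_1)·g_3 from -32/3x_1x_2 + 3x_2x_3 + 5x_2 + 9x_3 - 1 → 3x_2x_3 + 5x_2 + 9x_3 - 1
  leading term x_2x_3: subtract (3x_3)·g_3 from 3x_2x_3 + 5x_2 + 9x_3 - 1 → 5x_2 + 9x_3 - 1
  leading term x_2: subtract (5)·g_3 from 5x_2 + 9x_3 - 1 → 9x_3 - 1
  leading term x_3: no divisor's leading term divides it; move 9x_3 to the remainder.
  leading term 1: no divisor's leading term divides it; move -1 to the remainder.
  normal form = 9x_3 - 1.
The normal form is nonzero, so p ∉ I. Since p minus its normal form lies in I, I + (p) = I + (r) where r = 9x_3 - 1; decide whether this ideal is the whole ring.
Run Buchberger on G together with r (pairs among the g_i already reduce to 0 since G is a Gröbner basis):
g_1 = x_1^2 - 2/3x_1, LT = x_1^2.
g_2 = x_1x_3^2 + 2/3x_1, LT = x_1x_3^2.
g_3 = x_2, LT = x_2.
r = 9x_3 - 1, LT = x_3.

S(g_1,g_2): lcm = x_1^2x_3^2. S = -2/3x_1^2 - 2/3x_1x_3^2.
  leading term x_1^2: subtract (-2/3)·g_1 from -2/3x_1^2 - 2/3x_1x_3^2 → -2/3x_1x_3^2 - 4/9x_1
  leading term x_1x_3^2: subtract (-2/3)·g_2 from -2/3x_1x_3^2 - 4/9x_1 → 0
  remainder 0.

S(g_1,g_3): leading monomials are coprime, so the S-polynomial reduces to 0 (Buchberger's first criterion).
S(g_1,r): leading monomials are coprime, so the S-polynomial reduces to 0 (Buchberger's first criterion).
S(g_2,g_3): leading monomials are coprime, so the S-polynomial reduces to 0 (Buchberger's first criterion).
S(g_2,r): lcm = x_1x_3^2. S = 1/9x_1x_3 + 2/3x_1.
  leading term x_1x_3: subtract (1/81x_1)·r from 1/9x_1x_3 + 2/3x_1 → 55/81x_1
  leading term x_1: no divisor's leading term divides it; move 55/81x_1 to the remainder.
  remainder 55/81x_1 ≠ 0; add m_5 = 55/81x_1 to the basis.

S(g_3,r): leading monomials are coprime, so the S-polynomial reduces to 0 (Buchberger's first criterion).
S(g_1,m_5): lcm = x_1^2. S = -2/3x_1.
  leading term x_1: subtract (-54/55)·m_5 from -2/3x_1 → 0
  remainder 0.

S(g_2,m_5): lcm = x_1x_3^2. S = 2/3x_1.
  leading term x_1: subtract (54/55)·m_5 from 2/3x_1 → 0
  remainder 0.

S(g_3,m_5): leading monomials are coprime, so the S-polynomial reduces to 0 (Buchberger's first criterion).
S(r,m_5): leading monomials are coprime, so the S-polynomial reduces to 0 (Buchberger's first criterion).
Every S-polynomial of the final basis reduces to 0, so we have a Gröbner basis.
Inter-reduce: drop elements whose leading term is divisible by another's, tail-reduce, and make monic.
Reduced Gröbner basis: {x_1, x_2, x_3 - 1/9}.
The reduced Gröbner basis of I + (p) is {x_1, x_2, x_3 - 1/9} ≠ {1}, a proper ideal, so the enlarged system stays consistent: p is independent of I, with normal form 9x_3 - 1.

The remainder on division by a Gröbner basis is unique — it is the normal form.

-4x_1^2x_2 - 8x_1x_2 + 3x_2x_3 + 5x_2 + 9x_3 - 1 is independent of I; its normal form modulo I is 9x_3 - 1.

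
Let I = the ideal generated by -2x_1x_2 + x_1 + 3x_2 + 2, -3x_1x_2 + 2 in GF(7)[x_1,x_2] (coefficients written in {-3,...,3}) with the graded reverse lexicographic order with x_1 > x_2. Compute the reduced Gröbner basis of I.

f_1 = -2x_1x_2 + x_1 + 3x_2 + 2, LT = x_1x_2.
f_2 = -3x_1x_2 + 2, LT = x_1x_2.

S(f_1,f_2): lcm = x_1x_2. S = 3x_1 + 2x_2 + 2.
  leading term x_1: no divisor's leading term divides it; move 3x_1 to the remainder.
  leading term x_2: no divisor's leading term divides it; move 2x_2 to the remainder.
  leading term 1: no divisor's leading term divides it; move 2 to the remainder.
  remainder 3x_1 + 2x_2 + 2 ≠ 0; add g_3 = 3x_1 + 2x_2 + 2 to the basis.

S(f_1,g_3): lcm = x_1x_2. S = -3x_2^2 + 3x_1 - x_2 - 1.
  leading term x_2^2: no divisor's leading term divides it; move -3x_2^2 to the remainder.
  leading term x_1: subtract (1)·g_3 from 3x_1 - x_2 - 1 → -3x_2 - 3
  leading term x_2: no divisor's leading term divides it; move -3x_2 to the remainder.
  leading term 1: no divisor's leading term divides it; move -3 to the remainder.
  remainder -3x_2^2 - 3x_2 - 3 ≠ 0; add g_4 = -3x_2^2 - 3x_2 - 3 to the basis.

The other S-polynomials (S(f_2,g_3), S(f_1,g_4), S(f_2,g_4), S(g_3,g_4)) all reduce to 0 modulo the current basis, so we have a Gröbner basis.
Inter-reduce: drop elements whose leading term is divisible by another's, tail-reduce, and make monic.

G = {x_2^2 + x_2 + 1, x_1 + 3x_2 + 3}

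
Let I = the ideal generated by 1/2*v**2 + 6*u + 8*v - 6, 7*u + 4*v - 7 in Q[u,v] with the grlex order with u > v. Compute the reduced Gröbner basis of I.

G = {v**2 + 64/7*v, u + 4/7*v - 1}

f_1 = 1/2*v**2 + 6*u + 8*v - 6, LT = v**2.
f_2 = 7*u + 4*v - 7, LT = u.

The S-polynomials (S(f_1,f_2)) all reduce to 0 modulo the current basis, so we have a Gröbner basis.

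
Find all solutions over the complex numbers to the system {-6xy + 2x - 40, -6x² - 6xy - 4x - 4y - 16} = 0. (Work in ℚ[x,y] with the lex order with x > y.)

{(2, -3), (-5/3, 13/3), (-4/3, 16/3)}

Compute a lex Gröbner basis by Buchberger's algorithm.
f_1 = -6xy + 2x - 40, LT = xy.
f_2 = -6x² - 6xy - 4x - 4y - 16, LT = x².

S(f_1,f_2): lcm = x²y. S = -⅓x² - xy² - ⅔xy + 20/3x - ⅔y² - 8/3y.
  reduce S modulo (f_1, f_2):
  remainder 20/3x - ⅔y² + 38/9y + 16/3 ≠ 0; add h_3 = 20/3x - ⅔y² + 38/9y + 16/3 to the basis.

S(f_1,h_3): lcm = xy. S = -⅓x + 1/10y³ - 19/30y² - ⅘y + 20/3.
  reduce S modulo (f_1, f_2, h_3):
  remainder 1/10y³ - ⅔y² - 53/90y + 104/15 ≠ 0; add h_4 = 1/10y³ - ⅔y² - 53/90y + 104/15 to the basis.

The other S-polynomials (S(f_2,h_3), S(f_1,h_4), S(f_2,h_4), S(h_3,h_4)) all reduce to 0 modulo the current basis, so we have a Gröbner basis.
Inter-reduce: drop elements whose leading term is divisible by another's, tail-reduce, and make monic.
Reduced Gröbner basis: {x - 1/10y² + 19/30y + ⅘, y³ - 20/3y² - 53/9y + 208/3}.

Elimination: the polynomial y³ - 20/3y² - 53/9y + 208/3 lies in the elimination ideal for y, so y ∈ {-3, 13/3, 16/3}. For each such y, the remaining basis elements (now univariate) give the rest of the solution.
  y = -3: the earlier basis element becomes x - 2 = 0, giving x = 2 — point (2, -3).
  y = 13/3: the earlier basis element becomes x + 5/3 = 0, giving x = -5/3 — point (-5/3, 13/3).
  y = 16/3: the earlier basis element becomes x + 4/3 = 0, giving x = -4/3 — point (-4/3, 16/3).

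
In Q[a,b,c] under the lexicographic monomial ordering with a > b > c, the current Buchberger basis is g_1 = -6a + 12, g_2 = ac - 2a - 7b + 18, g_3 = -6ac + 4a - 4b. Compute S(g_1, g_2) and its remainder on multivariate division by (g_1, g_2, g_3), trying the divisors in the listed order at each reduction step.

lcm(LM(g_1), LM(g_2)) = ac.
S = (lcm/LT(g_1))·g_1 − (lcm/LT(g_2))·g_2 = 2a + 7b - 2c - 18.
Reduce S modulo (g_1, g_2, g_3) in that order:
  leading term a: subtract (-\tfrac{1}{3})·g_1 from 2a + 7b - 2c - 18 → 7b - 2c - 14
  leading term b: no divisor's leading term divides it; move 7b to the remainder.
  leading term c: no divisor's leading term divides it; move -2c to the remainder.
  leading term 1: no divisor's leading term divides it; move -14 to the remainder.
The remainder 7b - 2c - 14 is nonzero, so it would be added as the next basis element.

S(g_1, g_2) = 2a + 7b - 2c - 18; remainder on division = 7b - 2c - 14.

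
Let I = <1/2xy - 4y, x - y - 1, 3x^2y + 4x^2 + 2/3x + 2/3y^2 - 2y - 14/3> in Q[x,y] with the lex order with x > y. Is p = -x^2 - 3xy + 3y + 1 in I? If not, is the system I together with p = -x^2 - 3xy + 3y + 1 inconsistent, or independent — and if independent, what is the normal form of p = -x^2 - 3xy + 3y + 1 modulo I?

First compute the reduced Gröbner basis of I by Buchberger's algorithm.
f_1 = 1/2xy - 4y, LT = xy.
f_2 = x - y - 1, LT = x.
f_3 = 3x^2y + 4x^2 + 2/3x + 2/3y^2 - 2y - 14/3, LT = x^2y.

S(f_1,f_2): lcm = xy. S = y^2 - 7y.
  leading term y^2: no divisor's leading term divides it; move y^2 to the remainder.
  leading term y: no divisor's leading term divides it; move -7y to the remainder.
  remainder y^2 - 7y ≠ 0; add h_4 = y^2 - 7y to the basis.

S(f_1,f_3): lcm = x^2y. S = -4/3x^2 - 8xy - 2/9x - 2/9y^2 + 2/3y + 14/9.
  leading term x^2: subtract (-4/3x)·f_2 from -4/3x^2 - 8xy - 2/9x - 2/9y^2 + 2/3y + 14/9 → -28/3xy - 14/9x - 2/9y^2 + 2/3y + 14/9
  leading term xy: subtract (-56/3)·f_1 from -28/3xy - 14/9x - 2/9y^2 + 2/3y + 14/9 → -14/9x - 2/9y^2 - 74y + 14/9
  leading term x: subtract (-14/9)·f_2 from -14/9x - 2/9y^2 - 74y + 14/9 → -2/9y^2 - 680/9y
  leading term y^2: subtract (-2/9)·h_4 from -2/9y^2 - 680/9y → -694/9y
  leading term y: no divisor's leading term divides it; move -694/9y to the remainder.
  remainder -694/9y ≠ 0; add h_5 = -694/9y to the basis.

S(f_2,f_3): lcm = x^2y. S = -4/3x^2 - xy^2 - xy - 2/9x - 2/9y^2 + 2/3y + 14/9.
  leading term x^2: subtract (-4/3x)·f_2 from -4/3x^2 - xy^2 - xy - 2/9x - 2/9y^2 + 2/3y + 14/9 → -xy^2 - 7/3xy - 14/9x - 2/9y^2 + 2/3y + 14/9
  leading term xy^2: subtract (-2y)·f_1 from -xy^2 - 7/3xy - 14/9x - 2/9y^2 + 2/3y + 14/9 → -7/3xy - 14/9x - 74/9y^2 + 2/3y + 14/9
  leading term xy: subtract (-14/3)·f_1 from -7/3xy - 14/9x - 74/9y^2 + 2/3y + 14/9 → -14/9x - 74/9y^2 - 18y + 14/9
  leading term x: subtract (-14/9)·f_2 from -14/9x - 74/9y^2 - 18y + 14/9 → -74/9y^2 - 176/9y
  leading term y^2: subtract (-74/9)·h_4 from -74/9y^2 - 176/9y → -694/9y
  leading term y: subtract (1)·h_5 from -694/9y → 0
  remainder 0.

S(f_1,h_4): lcm = xy^2. S = 7xy - 8y^2.
  leading term xy: subtract (14)·f_1 from 7xy - 8y^2 → -8y^2 + 56y
  leading term y^2: subtract (-8)·h_4 from -8y^2 + 56y → 0
  remainder 0.

S(f_2,h_4): leading monomials are coprime, so the S-polynomial reduces to 0 (Buchberger's first criterion).
S(f_3,h_4): lcm = x^2y^2. S = 25/3x^2y + 2/9xy + 2/9y^3 - 2/3y^2 - 14/9y.
  leading term x^2y: subtract (50/3x)·f_1 from 25/3x^2y + 2/9xy + 2/9y^3 - 2/3y^2 - 14/9y → 602/9xy + 2/9y^3 - 2/3y^2 - 14/9y
  leading term xy: subtract (1204/9)·f_1 from 602/9xy + 2/9y^3 - 2/3y^2 - 14/9y → 2/9y^3 - 2/3y^2 + 4802/9y
  leading term y^3: subtract (2/9y)·h_4 from 2/9y^3 - 2/3y^2 + 4802/9y → 8/9y^2 + 4802/9y
  leading term y^2: subtract (8/9)·h_4 from 8/9y^2 + 4802/9y → 4858/9y
  leading term y: subtract (-7)·h_5 from 4858/9y → 0
  remainder 0.

S(f_1,h_5): lcm = xy. S = -8y.
  leading term y: subtract (36/347)·h_5 from -8y → 0
  remainder 0.

S(f_2,h_5): leading monomials are coprime, so the S-polynomial reduces to 0 (Buchberger's first criterion).
S(f_3,h_5): lcm = x^2y. S = 4/3x^2 + 2/9x + 2/9y^2 - 2/3y - 14/9.
  leading term x^2: subtract (4/3x)·f_2 from 4/3x^2 + 2/9x + 2/9y^2 - 2/3y - 14/9 → 4/3xy + 14/9x + 2/9y^2 - 2/3y - 14/9
  leading term xy: subtract (8/3)·f_1 from 4/3xy + 14/9x + 2/9y^2 - 2/3y - 14/9 → 14/9x + 2/9y^2 + 10y - 14/9
  leading term x: subtract (14/9)·f_2 from 14/9x + 2/9y^2 + 10y - 14/9 → 2/9y^2 + 104/9y
  leading term y^2: subtract (2/9)·h_4 from 2/9y^2 + 104/9y → 118/9y
  leading term y: subtract (-59/347)·h_5 from 118/9y → 0
  remainder 0.

S(h_4,h_5): lcm = y^2. S = -7y.
  leading term y: subtract (63/694)·h_5 from -7y → 0
  remainder 0.

Every S-polynomial of the final basis reduces to 0, so we have a Gröbner basis.
Inter-reduce: drop elements whose leading term is divisible by another's, tail-reduce, and make monic.
Reduced Gröbner basis: {x - 1, y}.
Label its elements g_1 = x - 1, g_2 = y.

Reduce p = -x^2 - 3xy + 3y + 1 modulo G:
  leading term x^2: subtract (-x)·g_1 from -x^2 - 3xy + 3y + 1 → -3xy - x + 3y + 1
  leading term xy: subtract (-3y)·g_1 from -3xy - x + 3y + 1 → -x + 1
  leading term x: subtract (-1)·g_1 from -x + 1 → 0
  normal form = 0.
Since the normal form is 0, p ∈ I.

Ideal membership is decidable via reduction modulo a Gröbner basis.

-x^2 - 3xy + 3y + 1 lies in I (it reduces to 0).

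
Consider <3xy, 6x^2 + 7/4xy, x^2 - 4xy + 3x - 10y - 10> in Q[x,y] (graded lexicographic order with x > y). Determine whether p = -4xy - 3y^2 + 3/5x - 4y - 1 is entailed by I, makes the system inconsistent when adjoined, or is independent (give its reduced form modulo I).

First compute the reduced Gröbner basis of I by Buchberger's algorithm.
f_1 = 3xy, LT = xy.
f_2 = 6x^2 + 7/4xy, LT = x^2.
f_3 = x^2 - 4xy + 3x - 10y - 10, LT = x^2.

S(f_1,f_3): lcm = x^2y. S = 4xy^2 - 3xy + 10y^2 + 10y.
  leading term xy^2: subtract (4/3y)·f_1 from 4xy^2 - 3xy + 10y^2 + 10y → -3xy + 10y^2 + 10y
  leading term xy: subtract (-1)·f_1 from -3xy + 10y^2 + 10y → 10y^2 + 10y
  leading term y^2: no divisor's leading term divides it; move 10y^2 to the remainder.
  leading term y: no divisor's leading term divides it; move 10y to the remainder.
  remainder 10y^2 + 10y ≠ 0; add h_4 = 10y^2 + 10y to the basis.

S(f_2,f_3): lcm = x^2. S = 103/24xy - 3x + 10y + 10.
  leading term xy: subtract (103/72)·f_1 from 103/24xy - 3x + 10y + 10 → -3x + 10y + 10
  leading term x: no divisor's leading term divides it; move -3x to the remainder.
  leading term y: no divisor's leading term divides it; move 10y to the remainder.
  leading term 1: no divisor's leading term divides it; move 10 to the remainder.
  remainder -3x + 10y + 10 ≠ 0; add h_5 = -3x + 10y + 10 to the basis.

S(f_2,h_5): lcm = x^2. S = 29/8xy + 10/3x.
  leading term xy: subtract (29/24)·f_1 from 29/8xy + 10/3x → 10/3x
  leading term x: subtract (-10/9)·h_5 from 10/3x → 100/9y + 100/9
  leading term y: no divisor's leading term divides it; move 100/9y to the remainder.
  leading term 1: no divisor's leading term divides it; move 100/9 to the remainder.
  remainder 100/9y + 100/9 ≠ 0; add h_6 = 100/9y + 100/9 to the basis.

The other S-polynomials (S(f_1,f_2), S(f_1,h_4), S(f_2,h_4), S(f_3,h_4), S(f_1,h_5), S(f_3,h_5), S(h_4,h_5), S(f_1,h_6), S(f_2,h_6), S(f_3,h_6), S(h_4,h_6), S(h_5,h_6)) all reduce to 0 modulo the current basis, so we have a Gröbner basis.
Inter-reduce: drop elements whose leading term is divisible by another's, tail-reduce, and make monic.
Reduced Gröbner basis: {x, y + 1}.
Label its elements g_1 = x, g_2 = y + 1.

Reduce p = -4xy - 3y^2 + 3/5x - 4y - 1 modulo G:
  leading term xy: subtract (-4y)·g_1 from -4xy - 3y^2 + 3/5x - 4y - 1 → -3y^2 + 3/5x - 4y - 1
  leading term y^2: subtract (-3y)·g_2 from -3y^2 + 3/5x - 4y - 1 → 3/5x - y - 1
  leading term x: subtract (3/5)·g_1 from 3/5x - y - 1 → -y - 1
  leading term y: subtract (-1)·g_2 from -y - 1 → 0
  normal form = 0.
Since the normal form is 0, p ∈ I.

Ideal membership is decidable via reduction modulo a Gröbner basis.

-4xy - 3y^2 + 3/5x - 4y - 1 lies in I (it reduces to 0).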